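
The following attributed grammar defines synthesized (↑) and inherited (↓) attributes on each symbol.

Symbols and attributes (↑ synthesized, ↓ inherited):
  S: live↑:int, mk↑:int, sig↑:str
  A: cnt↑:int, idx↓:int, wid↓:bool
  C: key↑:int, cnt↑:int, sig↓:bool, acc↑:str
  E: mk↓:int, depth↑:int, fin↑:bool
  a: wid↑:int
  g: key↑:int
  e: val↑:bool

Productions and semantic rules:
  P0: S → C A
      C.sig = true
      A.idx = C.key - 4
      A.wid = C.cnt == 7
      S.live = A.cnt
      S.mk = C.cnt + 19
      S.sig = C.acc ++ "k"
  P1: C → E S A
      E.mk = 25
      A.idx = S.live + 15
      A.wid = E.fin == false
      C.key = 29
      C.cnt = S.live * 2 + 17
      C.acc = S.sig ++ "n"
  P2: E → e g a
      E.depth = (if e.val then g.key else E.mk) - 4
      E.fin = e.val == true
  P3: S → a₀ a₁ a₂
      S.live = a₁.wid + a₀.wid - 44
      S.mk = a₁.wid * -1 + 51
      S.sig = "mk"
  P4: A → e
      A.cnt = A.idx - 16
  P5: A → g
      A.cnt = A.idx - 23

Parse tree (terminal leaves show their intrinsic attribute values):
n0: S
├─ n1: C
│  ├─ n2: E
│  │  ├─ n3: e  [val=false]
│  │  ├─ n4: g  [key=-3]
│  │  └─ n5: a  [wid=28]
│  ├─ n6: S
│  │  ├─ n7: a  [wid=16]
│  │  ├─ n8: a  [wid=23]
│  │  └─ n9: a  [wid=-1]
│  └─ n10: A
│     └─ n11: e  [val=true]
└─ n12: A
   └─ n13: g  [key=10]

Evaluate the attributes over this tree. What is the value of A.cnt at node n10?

-6

1. n1.sig = true  [true]
2. n2.mk = 25  [25]
3. n3.val = false  [terminal]
4. n4.key = -3  [terminal]
5. n5.wid = 28  [terminal]
6. n2.depth = 21  [(if e.val then g.key else E.mk) - 4]
7. n2.fin = false  [e.val == true]
8. n7.wid = 16  [terminal]
9. n8.wid = 23  [terminal]
10. n9.wid = -1  [terminal]
11. n6.live = -5  [a₁.wid + a₀.wid - 44]
12. n6.mk = 28  [a₁.wid * -1 + 51]
13. n6.sig = "mk"  ["mk"]
14. n10.idx = 10  [S.live + 15]
15. n10.wid = true  [E.fin == false]
16. n11.val = true  [terminal]
17. n10.cnt = -6  [A.idx - 16]
18. n1.key = 29  [29]
19. n1.cnt = 7  [S.live * 2 + 17]
20. n1.acc = "mkn"  [S.sig ++ "n"]
21. n12.idx = 25  [C.key - 4]
22. n12.wid = true  [C.cnt == 7]
23. n13.key = 10  [terminal]
24. n12.cnt = 2  [A.idx - 23]
25. n0.live = 2  [A.cnt]
26. n0.mk = 26  [C.cnt + 19]
27. n0.sig = "mknk"  [C.acc ++ "k"]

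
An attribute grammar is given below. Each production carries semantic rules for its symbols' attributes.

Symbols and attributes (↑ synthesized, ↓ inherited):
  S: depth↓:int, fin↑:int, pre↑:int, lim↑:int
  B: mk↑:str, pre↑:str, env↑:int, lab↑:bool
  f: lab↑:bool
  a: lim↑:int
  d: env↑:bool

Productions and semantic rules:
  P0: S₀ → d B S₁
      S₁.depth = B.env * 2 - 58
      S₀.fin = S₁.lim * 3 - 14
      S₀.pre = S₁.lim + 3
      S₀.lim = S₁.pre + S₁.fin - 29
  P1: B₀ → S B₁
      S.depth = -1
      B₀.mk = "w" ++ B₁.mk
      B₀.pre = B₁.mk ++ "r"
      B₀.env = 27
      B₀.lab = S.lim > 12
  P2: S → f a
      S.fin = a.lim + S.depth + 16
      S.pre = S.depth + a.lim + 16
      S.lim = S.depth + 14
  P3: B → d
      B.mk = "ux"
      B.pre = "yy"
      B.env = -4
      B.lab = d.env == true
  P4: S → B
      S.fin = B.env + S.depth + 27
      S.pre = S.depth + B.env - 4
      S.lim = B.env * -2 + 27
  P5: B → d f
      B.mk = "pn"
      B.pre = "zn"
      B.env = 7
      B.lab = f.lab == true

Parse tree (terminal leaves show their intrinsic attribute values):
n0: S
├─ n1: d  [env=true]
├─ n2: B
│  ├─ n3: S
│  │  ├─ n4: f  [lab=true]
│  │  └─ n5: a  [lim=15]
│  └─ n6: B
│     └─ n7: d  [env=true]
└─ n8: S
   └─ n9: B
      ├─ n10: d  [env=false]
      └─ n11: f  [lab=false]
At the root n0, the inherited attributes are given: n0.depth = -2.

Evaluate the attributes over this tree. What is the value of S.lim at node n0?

0

1. n0.depth = -2  [given at root]
2. n1.env = true  [terminal]
3. n3.depth = -1  [-1]
4. n4.lab = true  [terminal]
5. n5.lim = 15  [terminal]
6. n3.fin = 30  [a.lim + S.depth + 16]
7. n3.pre = 30  [S.depth + a.lim + 16]
8. n3.lim = 13  [S.depth + 14]
9. n7.env = true  [terminal]
10. n6.mk = "ux"  ["ux"]
11. n6.pre = "yy"  ["yy"]
12. n6.env = -4  [-4]
13. n6.lab = true  [d.env == true]
14. n2.mk = "wux"  ["w" ++ B₁.mk]
15. n2.pre = "uxr"  [B₁.mk ++ "r"]
16. n2.env = 27  [27]
17. n2.lab = true  [S.lim > 12]
18. n8.depth = -4  [B.env * 2 - 58]
19. n10.env = false  [terminal]
20. n11.lab = false  [terminal]
21. n9.mk = "pn"  ["pn"]
22. n9.pre = "zn"  ["zn"]
23. n9.env = 7  [7]
24. n9.lab = false  [f.lab == true]
25. n8.fin = 30  [B.env + S.depth + 27]
26. n8.pre = -1  [S.depth + B.env - 4]
27. n8.lim = 13  [B.env * -2 + 27]
28. n0.fin = 25  [S₁.lim * 3 - 14]
29. n0.pre = 16  [S₁.lim + 3]
30. n0.lim = 0  [S₁.pre + S₁.fin - 29]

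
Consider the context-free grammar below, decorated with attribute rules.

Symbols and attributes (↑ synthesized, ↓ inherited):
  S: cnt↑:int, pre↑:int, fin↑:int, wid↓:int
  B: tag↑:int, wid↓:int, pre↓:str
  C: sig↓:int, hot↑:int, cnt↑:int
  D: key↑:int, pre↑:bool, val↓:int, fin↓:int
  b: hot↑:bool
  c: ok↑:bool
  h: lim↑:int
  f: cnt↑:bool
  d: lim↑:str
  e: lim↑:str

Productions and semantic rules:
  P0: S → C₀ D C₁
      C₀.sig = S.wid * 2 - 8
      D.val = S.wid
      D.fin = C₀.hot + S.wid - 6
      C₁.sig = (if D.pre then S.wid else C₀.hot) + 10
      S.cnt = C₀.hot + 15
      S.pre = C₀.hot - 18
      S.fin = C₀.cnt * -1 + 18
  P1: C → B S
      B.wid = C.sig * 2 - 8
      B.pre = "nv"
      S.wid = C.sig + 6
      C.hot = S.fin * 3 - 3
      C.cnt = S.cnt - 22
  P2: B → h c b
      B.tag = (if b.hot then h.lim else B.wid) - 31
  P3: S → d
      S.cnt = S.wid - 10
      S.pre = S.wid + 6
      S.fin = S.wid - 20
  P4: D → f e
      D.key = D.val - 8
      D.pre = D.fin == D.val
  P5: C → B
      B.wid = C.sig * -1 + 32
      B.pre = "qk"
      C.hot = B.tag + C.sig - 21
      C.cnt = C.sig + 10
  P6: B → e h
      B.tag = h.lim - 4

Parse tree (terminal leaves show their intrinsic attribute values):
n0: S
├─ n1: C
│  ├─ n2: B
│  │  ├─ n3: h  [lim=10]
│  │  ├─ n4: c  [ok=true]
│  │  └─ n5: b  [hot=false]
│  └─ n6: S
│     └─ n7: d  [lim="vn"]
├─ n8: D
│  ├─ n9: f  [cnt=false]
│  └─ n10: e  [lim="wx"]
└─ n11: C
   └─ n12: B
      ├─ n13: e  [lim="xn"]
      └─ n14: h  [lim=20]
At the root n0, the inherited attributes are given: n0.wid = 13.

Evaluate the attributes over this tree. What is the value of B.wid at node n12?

13

1. n0.wid = 13  [given at root]
2. n1.sig = 18  [S.wid * 2 - 8]
3. n2.wid = 28  [C.sig * 2 - 8]
4. n2.pre = "nv"  ["nv"]
5. n3.lim = 10  [terminal]
6. n4.ok = true  [terminal]
7. n5.hot = false  [terminal]
8. n2.tag = -3  [(if b.hot then h.lim else B.wid) - 31]
9. n6.wid = 24  [C.sig + 6]
10. n7.lim = "vn"  [terminal]
11. n6.cnt = 14  [S.wid - 10]
12. n6.pre = 30  [S.wid + 6]
13. n6.fin = 4  [S.wid - 20]
14. n1.hot = 9  [S.fin * 3 - 3]
15. n1.cnt = -8  [S.cnt - 22]
16. n8.val = 13  [S.wid]
17. n8.fin = 16  [C₀.hot + S.wid - 6]
18. n9.cnt = false  [terminal]
19. n10.lim = "wx"  [terminal]
20. n8.key = 5  [D.val - 8]
21. n8.pre = false  [D.fin == D.val]
22. n11.sig = 19  [(if D.pre then S.wid else C₀.hot) + 10]
23. n12.wid = 13  [C.sig * -1 + 32]
24. n12.pre = "qk"  ["qk"]
25. n13.lim = "xn"  [terminal]
26. n14.lim = 20  [terminal]
27. n12.tag = 16  [h.lim - 4]
28. n11.hot = 14  [B.tag + C.sig - 21]
29. n11.cnt = 29  [C.sig + 10]
30. n0.cnt = 24  [C₀.hot + 15]
31. n0.pre = -9  [C₀.hot - 18]
32. n0.fin = 26  [C₀.cnt * -1 + 18]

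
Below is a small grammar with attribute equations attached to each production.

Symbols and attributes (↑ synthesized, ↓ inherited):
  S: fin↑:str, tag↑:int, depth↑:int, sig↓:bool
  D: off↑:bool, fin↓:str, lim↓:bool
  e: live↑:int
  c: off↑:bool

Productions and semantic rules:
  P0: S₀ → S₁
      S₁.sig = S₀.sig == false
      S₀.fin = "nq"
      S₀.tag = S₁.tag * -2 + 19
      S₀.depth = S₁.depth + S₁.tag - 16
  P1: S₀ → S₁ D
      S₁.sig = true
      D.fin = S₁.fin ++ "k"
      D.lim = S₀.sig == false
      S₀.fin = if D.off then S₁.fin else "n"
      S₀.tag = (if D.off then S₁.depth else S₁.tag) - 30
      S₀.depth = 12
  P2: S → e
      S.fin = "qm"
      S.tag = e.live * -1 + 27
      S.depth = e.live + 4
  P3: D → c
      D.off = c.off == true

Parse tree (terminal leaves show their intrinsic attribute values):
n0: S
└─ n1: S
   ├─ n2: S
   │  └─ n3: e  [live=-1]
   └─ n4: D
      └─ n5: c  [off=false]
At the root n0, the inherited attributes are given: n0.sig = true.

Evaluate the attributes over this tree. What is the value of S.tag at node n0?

1. n0.sig = true  [given at root]
2. n1.sig = false  [S₀.sig == false]
3. n2.sig = true  [true]
4. n3.live = -1  [terminal]
5. n2.fin = "qm"  ["qm"]
6. n2.tag = 28  [e.live * -1 + 27]
7. n2.depth = 3  [e.live + 4]
8. n4.fin = "qmk"  [S₁.fin ++ "k"]
9. n4.lim = true  [S₀.sig == false]
10. n5.off = false  [terminal]
11. n4.off = false  [c.off == true]
12. n1.fin = "n"  [if D.off then S₁.fin else "n"]
13. n1.tag = -2  [(if D.off then S₁.depth else S₁.tag) - 30]
14. n1.depth = 12  [12]
15. n0.fin = "nq"  ["nq"]
16. n0.tag = 23  [S₁.tag * -2 + 19]
17. n0.depth = -6  [S₁.depth + S₁.tag - 16]

23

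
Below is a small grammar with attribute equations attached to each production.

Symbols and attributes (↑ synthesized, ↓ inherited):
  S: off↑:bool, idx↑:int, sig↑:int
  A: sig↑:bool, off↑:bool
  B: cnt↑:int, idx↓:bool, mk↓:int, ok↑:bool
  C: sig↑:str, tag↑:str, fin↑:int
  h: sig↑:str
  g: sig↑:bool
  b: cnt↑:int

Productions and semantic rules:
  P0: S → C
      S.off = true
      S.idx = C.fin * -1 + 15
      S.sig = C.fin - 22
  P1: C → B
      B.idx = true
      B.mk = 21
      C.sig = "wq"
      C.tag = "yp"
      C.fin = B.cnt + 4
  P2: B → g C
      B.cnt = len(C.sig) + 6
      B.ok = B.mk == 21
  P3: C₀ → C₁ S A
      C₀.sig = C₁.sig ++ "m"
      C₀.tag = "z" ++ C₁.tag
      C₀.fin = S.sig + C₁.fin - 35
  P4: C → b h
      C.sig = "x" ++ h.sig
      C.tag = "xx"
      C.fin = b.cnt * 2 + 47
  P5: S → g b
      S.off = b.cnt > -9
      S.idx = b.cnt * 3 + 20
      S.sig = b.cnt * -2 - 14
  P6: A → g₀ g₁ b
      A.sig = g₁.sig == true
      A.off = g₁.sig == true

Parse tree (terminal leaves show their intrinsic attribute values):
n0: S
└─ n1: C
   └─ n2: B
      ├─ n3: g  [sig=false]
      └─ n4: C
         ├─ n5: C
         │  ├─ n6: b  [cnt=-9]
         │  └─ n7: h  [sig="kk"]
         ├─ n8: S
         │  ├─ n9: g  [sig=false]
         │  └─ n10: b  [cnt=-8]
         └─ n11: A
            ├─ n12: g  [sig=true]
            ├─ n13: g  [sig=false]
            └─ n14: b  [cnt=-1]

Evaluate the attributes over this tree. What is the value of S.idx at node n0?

1. n2.idx = true  [true]
2. n2.mk = 21  [21]
3. n3.sig = false  [terminal]
4. n6.cnt = -9  [terminal]
5. n7.sig = "kk"  [terminal]
6. n5.sig = "xkk"  ["x" ++ h.sig]
7. n5.tag = "xx"  ["xx"]
8. n5.fin = 29  [b.cnt * 2 + 47]
9. n9.sig = false  [terminal]
10. n10.cnt = -8  [terminal]
11. n8.off = true  [b.cnt > -9]
12. n8.idx = -4  [b.cnt * 3 + 20]
13. n8.sig = 2  [b.cnt * -2 - 14]
14. n12.sig = true  [terminal]
15. n13.sig = false  [terminal]
16. n14.cnt = -1  [terminal]
17. n11.sig = false  [g₁.sig == true]
18. n11.off = false  [g₁.sig == true]
19. n4.sig = "xkkm"  [C₁.sig ++ "m"]
20. n4.tag = "zxx"  ["z" ++ C₁.tag]
21. n4.fin = -4  [S.sig + C₁.fin - 35]
22. n2.cnt = 10  [len(C.sig) + 6]
23. n2.ok = true  [B.mk == 21]
24. n1.sig = "wq"  ["wq"]
25. n1.tag = "yp"  ["yp"]
26. n1.fin = 14  [B.cnt + 4]
27. n0.off = true  [true]
28. n0.idx = 1  [C.fin * -1 + 15]
29. n0.sig = -8  [C.fin - 22]

1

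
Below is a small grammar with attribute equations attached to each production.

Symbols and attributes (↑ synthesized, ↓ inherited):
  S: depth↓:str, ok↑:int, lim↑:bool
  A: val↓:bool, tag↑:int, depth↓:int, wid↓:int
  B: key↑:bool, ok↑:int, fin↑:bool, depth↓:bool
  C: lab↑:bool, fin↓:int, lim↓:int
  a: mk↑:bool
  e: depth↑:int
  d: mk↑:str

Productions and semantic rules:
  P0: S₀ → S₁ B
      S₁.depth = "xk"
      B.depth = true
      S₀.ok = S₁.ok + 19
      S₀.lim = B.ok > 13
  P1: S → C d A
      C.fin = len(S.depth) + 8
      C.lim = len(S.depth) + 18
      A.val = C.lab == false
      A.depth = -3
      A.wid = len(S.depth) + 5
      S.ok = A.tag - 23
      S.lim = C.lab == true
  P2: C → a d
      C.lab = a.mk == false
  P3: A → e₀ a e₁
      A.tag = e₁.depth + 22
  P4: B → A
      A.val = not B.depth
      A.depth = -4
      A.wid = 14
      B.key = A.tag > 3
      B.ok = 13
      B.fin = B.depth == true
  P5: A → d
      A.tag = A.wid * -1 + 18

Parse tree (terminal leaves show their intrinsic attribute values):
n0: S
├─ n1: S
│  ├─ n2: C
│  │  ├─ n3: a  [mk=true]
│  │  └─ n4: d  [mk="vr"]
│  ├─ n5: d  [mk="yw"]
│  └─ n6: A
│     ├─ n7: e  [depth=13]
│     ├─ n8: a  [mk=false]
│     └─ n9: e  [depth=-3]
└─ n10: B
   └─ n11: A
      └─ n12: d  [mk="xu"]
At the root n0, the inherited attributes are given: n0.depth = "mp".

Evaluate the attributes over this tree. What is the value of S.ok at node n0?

1. n0.depth = "mp"  [given at root]
2. n1.depth = "xk"  ["xk"]
3. n2.fin = 10  [len(S.depth) + 8]
4. n2.lim = 20  [len(S.depth) + 18]
5. n3.mk = true  [terminal]
6. n4.mk = "vr"  [terminal]
7. n2.lab = false  [a.mk == false]
8. n5.mk = "yw"  [terminal]
9. n6.val = true  [C.lab == false]
10. n6.depth = -3  [-3]
11. n6.wid = 7  [len(S.depth) + 5]
12. n7.depth = 13  [terminal]
13. n8.mk = false  [terminal]
14. n9.depth = -3  [terminal]
15. n6.tag = 19  [e₁.depth + 22]
16. n1.ok = -4  [A.tag - 23]
17. n1.lim = false  [C.lab == true]
18. n10.depth = true  [true]
19. n11.val = false  [not B.depth]
20. n11.depth = -4  [-4]
21. n11.wid = 14  [14]
22. n12.mk = "xu"  [terminal]
23. n11.tag = 4  [A.wid * -1 + 18]
24. n10.key = true  [A.tag > 3]
25. n10.ok = 13  [13]
26. n10.fin = true  [B.depth == true]
27. n0.ok = 15  [S₁.ok + 19]
28. n0.lim = false  [B.ok > 13]

15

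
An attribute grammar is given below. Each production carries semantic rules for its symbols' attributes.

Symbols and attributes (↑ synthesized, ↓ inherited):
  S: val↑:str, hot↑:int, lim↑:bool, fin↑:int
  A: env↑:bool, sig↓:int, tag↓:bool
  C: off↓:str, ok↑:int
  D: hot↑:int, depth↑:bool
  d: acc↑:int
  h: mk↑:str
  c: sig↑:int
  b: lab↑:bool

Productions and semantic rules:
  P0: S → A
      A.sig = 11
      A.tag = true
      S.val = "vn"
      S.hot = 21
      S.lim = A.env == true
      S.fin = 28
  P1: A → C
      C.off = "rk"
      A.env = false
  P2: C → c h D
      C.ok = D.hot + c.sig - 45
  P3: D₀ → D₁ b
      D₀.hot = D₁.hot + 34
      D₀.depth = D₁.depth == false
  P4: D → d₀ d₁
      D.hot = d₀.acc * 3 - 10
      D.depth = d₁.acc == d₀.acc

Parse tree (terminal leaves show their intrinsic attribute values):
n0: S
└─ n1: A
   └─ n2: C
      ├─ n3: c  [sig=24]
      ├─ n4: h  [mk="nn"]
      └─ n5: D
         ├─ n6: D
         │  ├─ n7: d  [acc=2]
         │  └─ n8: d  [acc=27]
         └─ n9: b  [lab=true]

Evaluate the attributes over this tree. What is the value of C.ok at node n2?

9

1. n1.sig = 11  [11]
2. n1.tag = true  [true]
3. n2.off = "rk"  ["rk"]
4. n3.sig = 24  [terminal]
5. n4.mk = "nn"  [terminal]
6. n7.acc = 2  [terminal]
7. n8.acc = 27  [terminal]
8. n6.hot = -4  [d₀.acc * 3 - 10]
9. n6.depth = false  [d₁.acc == d₀.acc]
10. n9.lab = true  [terminal]
11. n5.hot = 30  [D₁.hot + 34]
12. n5.depth = true  [D₁.depth == false]
13. n2.ok = 9  [D.hot + c.sig - 45]
14. n1.env = false  [false]
15. n0.val = "vn"  ["vn"]
16. n0.hot = 21  [21]
17. n0.lim = false  [A.env == true]
18. n0.fin = 28  [28]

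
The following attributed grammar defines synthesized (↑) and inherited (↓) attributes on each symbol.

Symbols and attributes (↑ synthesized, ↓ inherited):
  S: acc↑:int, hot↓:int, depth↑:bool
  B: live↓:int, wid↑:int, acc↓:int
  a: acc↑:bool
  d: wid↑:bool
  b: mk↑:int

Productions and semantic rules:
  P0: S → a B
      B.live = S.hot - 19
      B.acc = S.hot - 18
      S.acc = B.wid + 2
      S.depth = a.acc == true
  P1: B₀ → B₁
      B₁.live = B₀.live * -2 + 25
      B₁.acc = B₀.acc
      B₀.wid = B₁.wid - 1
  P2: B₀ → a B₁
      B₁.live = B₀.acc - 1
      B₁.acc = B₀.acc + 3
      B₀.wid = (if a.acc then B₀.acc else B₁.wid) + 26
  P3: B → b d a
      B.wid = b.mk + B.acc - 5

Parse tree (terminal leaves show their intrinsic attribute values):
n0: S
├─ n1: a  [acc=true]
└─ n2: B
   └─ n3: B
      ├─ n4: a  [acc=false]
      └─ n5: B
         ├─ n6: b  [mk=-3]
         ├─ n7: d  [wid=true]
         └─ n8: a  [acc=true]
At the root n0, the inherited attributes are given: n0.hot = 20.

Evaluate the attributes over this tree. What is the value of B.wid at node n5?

-3

1. n0.hot = 20  [given at root]
2. n1.acc = true  [terminal]
3. n2.live = 1  [S.hot - 19]
4. n2.acc = 2  [S.hot - 18]
5. n3.live = 23  [B₀.live * -2 + 25]
6. n3.acc = 2  [B₀.acc]
7. n4.acc = false  [terminal]
8. n5.live = 1  [B₀.acc - 1]
9. n5.acc = 5  [B₀.acc + 3]
10. n6.mk = -3  [terminal]
11. n7.wid = true  [terminal]
12. n8.acc = true  [terminal]
13. n5.wid = -3  [b.mk + B.acc - 5]
14. n3.wid = 23  [(if a.acc then B₀.acc else B₁.wid) + 26]
15. n2.wid = 22  [B₁.wid - 1]
16. n0.acc = 24  [B.wid + 2]
17. n0.depth = true  [a.acc == true]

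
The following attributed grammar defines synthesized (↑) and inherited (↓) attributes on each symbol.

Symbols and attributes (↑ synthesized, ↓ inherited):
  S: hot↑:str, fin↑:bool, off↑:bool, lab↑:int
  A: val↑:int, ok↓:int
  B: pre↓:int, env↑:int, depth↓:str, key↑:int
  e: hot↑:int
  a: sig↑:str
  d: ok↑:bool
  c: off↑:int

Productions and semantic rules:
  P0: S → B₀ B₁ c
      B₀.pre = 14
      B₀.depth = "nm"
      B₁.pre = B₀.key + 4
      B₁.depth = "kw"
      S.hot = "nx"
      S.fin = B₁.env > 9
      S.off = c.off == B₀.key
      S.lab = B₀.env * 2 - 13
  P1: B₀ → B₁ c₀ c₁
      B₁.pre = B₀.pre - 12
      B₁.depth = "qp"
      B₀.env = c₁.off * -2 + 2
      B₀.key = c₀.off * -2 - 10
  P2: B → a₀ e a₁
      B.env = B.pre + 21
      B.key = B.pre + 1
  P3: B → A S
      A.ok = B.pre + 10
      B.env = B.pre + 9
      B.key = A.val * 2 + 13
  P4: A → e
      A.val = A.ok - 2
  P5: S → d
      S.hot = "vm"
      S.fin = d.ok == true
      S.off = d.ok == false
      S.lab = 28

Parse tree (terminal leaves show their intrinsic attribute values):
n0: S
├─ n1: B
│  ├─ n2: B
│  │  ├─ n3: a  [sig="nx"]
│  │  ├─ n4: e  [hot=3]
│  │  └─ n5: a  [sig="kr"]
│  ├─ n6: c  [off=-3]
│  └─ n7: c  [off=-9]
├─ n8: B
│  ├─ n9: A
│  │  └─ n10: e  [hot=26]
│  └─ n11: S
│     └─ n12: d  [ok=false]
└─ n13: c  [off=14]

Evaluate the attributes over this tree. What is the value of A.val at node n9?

8

1. n1.pre = 14  [14]
2. n1.depth = "nm"  ["nm"]
3. n2.pre = 2  [B₀.pre - 12]
4. n2.depth = "qp"  ["qp"]
5. n3.sig = "nx"  [terminal]
6. n4.hot = 3  [terminal]
7. n5.sig = "kr"  [terminal]
8. n2.env = 23  [B.pre + 21]
9. n2.key = 3  [B.pre + 1]
10. n6.off = -3  [terminal]
11. n7.off = -9  [terminal]
12. n1.env = 20  [c₁.off * -2 + 2]
13. n1.key = -4  [c₀.off * -2 - 10]
14. n8.pre = 0  [B₀.key + 4]
15. n8.depth = "kw"  ["kw"]
16. n9.ok = 10  [B.pre + 10]
17. n10.hot = 26  [terminal]
18. n9.val = 8  [A.ok - 2]
19. n12.ok = false  [terminal]
20. n11.hot = "vm"  ["vm"]
21. n11.fin = false  [d.ok == true]
22. n11.off = true  [d.ok == false]
23. n11.lab = 28  [28]
24. n8.env = 9  [B.pre + 9]
25. n8.key = 29  [A.val * 2 + 13]
26. n13.off = 14  [terminal]
27. n0.hot = "nx"  ["nx"]
28. n0.fin = false  [B₁.env > 9]
29. n0.off = false  [c.off == B₀.key]
30. n0.lab = 27  [B₀.env * 2 - 13]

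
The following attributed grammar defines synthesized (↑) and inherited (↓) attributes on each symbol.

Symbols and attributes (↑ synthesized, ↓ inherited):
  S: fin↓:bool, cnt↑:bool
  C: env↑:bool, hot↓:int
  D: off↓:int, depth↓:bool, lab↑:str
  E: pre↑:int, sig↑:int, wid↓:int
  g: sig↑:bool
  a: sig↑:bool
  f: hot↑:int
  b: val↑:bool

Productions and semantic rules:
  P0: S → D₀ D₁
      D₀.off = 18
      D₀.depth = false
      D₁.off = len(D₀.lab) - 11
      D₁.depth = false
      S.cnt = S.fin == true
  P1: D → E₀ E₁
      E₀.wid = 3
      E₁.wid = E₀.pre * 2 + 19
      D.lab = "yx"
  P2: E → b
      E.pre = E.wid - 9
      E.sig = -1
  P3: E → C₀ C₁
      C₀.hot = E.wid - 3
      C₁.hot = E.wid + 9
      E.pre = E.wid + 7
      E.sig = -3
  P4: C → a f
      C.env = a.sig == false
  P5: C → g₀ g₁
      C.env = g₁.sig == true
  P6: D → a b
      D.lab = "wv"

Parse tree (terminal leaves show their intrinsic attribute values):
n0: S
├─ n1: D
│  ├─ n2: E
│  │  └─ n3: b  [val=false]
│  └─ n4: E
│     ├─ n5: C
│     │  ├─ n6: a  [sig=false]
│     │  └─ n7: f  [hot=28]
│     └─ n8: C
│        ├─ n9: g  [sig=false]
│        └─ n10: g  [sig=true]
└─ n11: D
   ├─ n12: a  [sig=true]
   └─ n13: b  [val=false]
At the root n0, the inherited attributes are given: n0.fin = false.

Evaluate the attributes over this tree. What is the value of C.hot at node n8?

16

1. n0.fin = false  [given at root]
2. n1.off = 18  [18]
3. n1.depth = false  [false]
4. n2.wid = 3  [3]
5. n3.val = false  [terminal]
6. n2.pre = -6  [E.wid - 9]
7. n2.sig = -1  [-1]
8. n4.wid = 7  [E₀.pre * 2 + 19]
9. n5.hot = 4  [E.wid - 3]
10. n6.sig = false  [terminal]
11. n7.hot = 28  [terminal]
12. n5.env = true  [a.sig == false]
13. n8.hot = 16  [E.wid + 9]
14. n9.sig = false  [terminal]
15. n10.sig = true  [terminal]
16. n8.env = true  [g₁.sig == true]
17. n4.pre = 14  [E.wid + 7]
18. n4.sig = -3  [-3]
19. n1.lab = "yx"  ["yx"]
20. n11.off = -9  [len(D₀.lab) - 11]
21. n11.depth = false  [false]
22. n12.sig = true  [terminal]
23. n13.val = false  [terminal]
24. n11.lab = "wv"  ["wv"]
25. n0.cnt = false  [S.fin == true]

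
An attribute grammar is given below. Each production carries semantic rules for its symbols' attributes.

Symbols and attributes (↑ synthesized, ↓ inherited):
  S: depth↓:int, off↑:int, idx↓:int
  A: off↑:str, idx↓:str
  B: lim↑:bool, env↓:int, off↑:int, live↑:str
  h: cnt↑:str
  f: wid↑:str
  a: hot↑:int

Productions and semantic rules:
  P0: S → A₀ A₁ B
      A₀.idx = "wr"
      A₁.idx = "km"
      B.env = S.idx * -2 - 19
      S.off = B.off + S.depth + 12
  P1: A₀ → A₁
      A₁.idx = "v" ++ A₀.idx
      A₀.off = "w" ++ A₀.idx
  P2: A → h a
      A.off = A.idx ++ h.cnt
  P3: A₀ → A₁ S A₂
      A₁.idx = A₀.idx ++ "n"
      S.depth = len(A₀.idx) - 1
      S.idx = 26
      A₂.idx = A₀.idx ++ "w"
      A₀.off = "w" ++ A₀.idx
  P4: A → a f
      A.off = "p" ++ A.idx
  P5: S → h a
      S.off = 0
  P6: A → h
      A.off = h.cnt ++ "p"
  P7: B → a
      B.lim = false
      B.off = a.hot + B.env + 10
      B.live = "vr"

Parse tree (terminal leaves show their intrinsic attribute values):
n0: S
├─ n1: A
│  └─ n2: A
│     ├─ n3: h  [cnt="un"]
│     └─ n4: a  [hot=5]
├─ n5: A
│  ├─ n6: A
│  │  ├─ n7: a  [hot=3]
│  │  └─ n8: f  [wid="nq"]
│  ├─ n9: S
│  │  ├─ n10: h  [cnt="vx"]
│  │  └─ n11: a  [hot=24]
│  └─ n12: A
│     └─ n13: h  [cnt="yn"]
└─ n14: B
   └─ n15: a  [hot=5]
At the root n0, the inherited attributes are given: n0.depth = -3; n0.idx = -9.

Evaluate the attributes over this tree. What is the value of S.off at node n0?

23

1. n0.depth = -3  [given at root]
2. n0.idx = -9  [given at root]
3. n1.idx = "wr"  ["wr"]
4. n2.idx = "vwr"  ["v" ++ A₀.idx]
5. n3.cnt = "un"  [terminal]
6. n4.hot = 5  [terminal]
7. n2.off = "vwrun"  [A.idx ++ h.cnt]
8. n1.off = "wwr"  ["w" ++ A₀.idx]
9. n5.idx = "km"  ["km"]
10. n6.idx = "kmn"  [A₀.idx ++ "n"]
11. n7.hot = 3  [terminal]
12. n8.wid = "nq"  [terminal]
13. n6.off = "pkmn"  ["p" ++ A.idx]
14. n9.depth = 1  [len(A₀.idx) - 1]
15. n9.idx = 26  [26]
16. n10.cnt = "vx"  [terminal]
17. n11.hot = 24  [terminal]
18. n9.off = 0  [0]
19. n12.idx = "kmw"  [A₀.idx ++ "w"]
20. n13.cnt = "yn"  [terminal]
21. n12.off = "ynp"  [h.cnt ++ "p"]
22. n5.off = "wkm"  ["w" ++ A₀.idx]
23. n14.env = -1  [S.idx * -2 - 19]
24. n15.hot = 5  [terminal]
25. n14.lim = false  [false]
26. n14.off = 14  [a.hot + B.env + 10]
27. n14.live = "vr"  ["vr"]
28. n0.off = 23  [B.off + S.depth + 12]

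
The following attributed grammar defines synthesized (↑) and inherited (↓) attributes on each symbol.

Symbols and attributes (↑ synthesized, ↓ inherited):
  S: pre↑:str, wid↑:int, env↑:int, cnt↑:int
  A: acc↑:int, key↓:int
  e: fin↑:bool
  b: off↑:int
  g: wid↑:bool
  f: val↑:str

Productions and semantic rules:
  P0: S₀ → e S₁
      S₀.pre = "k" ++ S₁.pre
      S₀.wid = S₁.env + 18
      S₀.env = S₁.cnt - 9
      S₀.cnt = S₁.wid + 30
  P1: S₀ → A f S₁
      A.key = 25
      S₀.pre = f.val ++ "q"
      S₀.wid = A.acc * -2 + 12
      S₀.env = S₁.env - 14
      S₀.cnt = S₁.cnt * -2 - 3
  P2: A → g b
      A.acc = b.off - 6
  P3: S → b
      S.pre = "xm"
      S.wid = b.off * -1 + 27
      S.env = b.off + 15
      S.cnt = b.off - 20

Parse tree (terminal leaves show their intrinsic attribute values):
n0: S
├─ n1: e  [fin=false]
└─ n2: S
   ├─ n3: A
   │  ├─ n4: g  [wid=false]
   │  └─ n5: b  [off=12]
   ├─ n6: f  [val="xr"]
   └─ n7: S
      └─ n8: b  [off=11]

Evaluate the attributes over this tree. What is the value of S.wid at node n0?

30

1. n1.fin = false  [terminal]
2. n3.key = 25  [25]
3. n4.wid = false  [terminal]
4. n5.off = 12  [terminal]
5. n3.acc = 6  [b.off - 6]
6. n6.val = "xr"  [terminal]
7. n8.off = 11  [terminal]
8. n7.pre = "xm"  ["xm"]
9. n7.wid = 16  [b.off * -1 + 27]
10. n7.env = 26  [b.off + 15]
11. n7.cnt = -9  [b.off - 20]
12. n2.pre = "xrq"  [f.val ++ "q"]
13. n2.wid = 0  [A.acc * -2 + 12]
14. n2.env = 12  [S₁.env - 14]
15. n2.cnt = 15  [S₁.cnt * -2 - 3]
16. n0.pre = "kxrq"  ["k" ++ S₁.pre]
17. n0.wid = 30  [S₁.env + 18]
18. n0.env = 6  [S₁.cnt - 9]
19. n0.cnt = 30  [S₁.wid + 30]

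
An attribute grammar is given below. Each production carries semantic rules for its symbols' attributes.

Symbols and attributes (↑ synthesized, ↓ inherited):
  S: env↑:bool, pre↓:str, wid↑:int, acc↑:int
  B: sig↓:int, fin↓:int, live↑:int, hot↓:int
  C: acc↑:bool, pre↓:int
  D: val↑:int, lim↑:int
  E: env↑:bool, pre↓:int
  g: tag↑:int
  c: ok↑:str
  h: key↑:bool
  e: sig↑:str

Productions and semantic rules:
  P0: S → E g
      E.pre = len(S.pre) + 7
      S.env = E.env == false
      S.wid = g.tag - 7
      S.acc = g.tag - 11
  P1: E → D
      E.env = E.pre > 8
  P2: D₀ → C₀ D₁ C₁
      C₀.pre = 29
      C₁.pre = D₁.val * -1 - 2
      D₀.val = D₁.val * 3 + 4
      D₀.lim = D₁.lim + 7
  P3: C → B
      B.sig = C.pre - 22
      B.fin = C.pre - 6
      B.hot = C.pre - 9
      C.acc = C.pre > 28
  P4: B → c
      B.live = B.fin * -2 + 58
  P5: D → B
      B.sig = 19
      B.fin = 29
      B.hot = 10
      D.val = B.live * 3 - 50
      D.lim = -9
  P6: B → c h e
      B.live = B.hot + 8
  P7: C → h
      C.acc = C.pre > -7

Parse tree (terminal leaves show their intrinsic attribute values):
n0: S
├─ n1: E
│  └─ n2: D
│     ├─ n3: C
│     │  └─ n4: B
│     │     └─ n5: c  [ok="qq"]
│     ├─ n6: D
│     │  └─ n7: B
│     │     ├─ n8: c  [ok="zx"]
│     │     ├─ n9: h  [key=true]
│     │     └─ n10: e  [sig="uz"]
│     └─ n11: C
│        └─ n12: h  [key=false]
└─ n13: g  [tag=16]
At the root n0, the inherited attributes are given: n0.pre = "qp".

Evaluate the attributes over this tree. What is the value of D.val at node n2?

16

1. n0.pre = "qp"  [given at root]
2. n1.pre = 9  [len(S.pre) + 7]
3. n3.pre = 29  [29]
4. n4.sig = 7  [C.pre - 22]
5. n4.fin = 23  [C.pre - 6]
6. n4.hot = 20  [C.pre - 9]
7. n5.ok = "qq"  [terminal]
8. n4.live = 12  [B.fin * -2 + 58]
9. n3.acc = true  [C.pre > 28]
10. n7.sig = 19  [19]
11. n7.fin = 29  [29]
12. n7.hot = 10  [10]
13. n8.ok = "zx"  [terminal]
14. n9.key = true  [terminal]
15. n10.sig = "uz"  [terminal]
16. n7.live = 18  [B.hot + 8]
17. n6.val = 4  [B.live * 3 - 50]
18. n6.lim = -9  [-9]
19. n11.pre = -6  [D₁.val * -1 - 2]
20. n12.key = false  [terminal]
21. n11.acc = true  [C.pre > -7]
22. n2.val = 16  [D₁.val * 3 + 4]
23. n2.lim = -2  [D₁.lim + 7]
24. n1.env = true  [E.pre > 8]
25. n13.tag = 16  [terminal]
26. n0.env = false  [E.env == false]
27. n0.wid = 9  [g.tag - 7]
28. n0.acc = 5  [g.tag - 11]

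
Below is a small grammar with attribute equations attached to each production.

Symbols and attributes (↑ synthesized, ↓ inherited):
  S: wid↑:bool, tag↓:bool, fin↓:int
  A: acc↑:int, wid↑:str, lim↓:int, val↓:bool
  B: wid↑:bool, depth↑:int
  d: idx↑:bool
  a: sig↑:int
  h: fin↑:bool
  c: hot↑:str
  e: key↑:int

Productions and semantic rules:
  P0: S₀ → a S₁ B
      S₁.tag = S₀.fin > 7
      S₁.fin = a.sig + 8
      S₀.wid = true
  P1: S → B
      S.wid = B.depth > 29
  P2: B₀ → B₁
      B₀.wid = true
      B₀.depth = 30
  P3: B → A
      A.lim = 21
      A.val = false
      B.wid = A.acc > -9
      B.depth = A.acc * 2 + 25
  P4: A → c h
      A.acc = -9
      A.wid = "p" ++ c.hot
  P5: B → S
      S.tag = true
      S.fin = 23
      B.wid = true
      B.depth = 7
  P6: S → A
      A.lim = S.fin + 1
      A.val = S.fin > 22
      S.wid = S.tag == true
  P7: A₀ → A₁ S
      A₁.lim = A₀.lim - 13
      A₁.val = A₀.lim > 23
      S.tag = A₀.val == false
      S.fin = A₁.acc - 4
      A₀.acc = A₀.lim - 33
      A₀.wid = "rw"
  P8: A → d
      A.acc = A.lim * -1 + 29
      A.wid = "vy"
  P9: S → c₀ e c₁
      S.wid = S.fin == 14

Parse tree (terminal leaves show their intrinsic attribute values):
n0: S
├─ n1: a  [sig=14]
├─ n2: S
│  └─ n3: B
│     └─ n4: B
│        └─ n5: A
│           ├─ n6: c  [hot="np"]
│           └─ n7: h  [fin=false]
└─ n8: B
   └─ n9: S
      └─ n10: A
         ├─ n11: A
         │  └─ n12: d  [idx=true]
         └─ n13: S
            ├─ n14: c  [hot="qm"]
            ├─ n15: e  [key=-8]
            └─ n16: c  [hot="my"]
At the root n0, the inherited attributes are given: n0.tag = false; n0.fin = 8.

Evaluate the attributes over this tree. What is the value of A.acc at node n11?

18

1. n0.tag = false  [given at root]
2. n0.fin = 8  [given at root]
3. n1.sig = 14  [terminal]
4. n2.tag = true  [S₀.fin > 7]
5. n2.fin = 22  [a.sig + 8]
6. n5.lim = 21  [21]
7. n5.val = false  [false]
8. n6.hot = "np"  [terminal]
9. n7.fin = false  [terminal]
10. n5.acc = -9  [-9]
11. n5.wid = "pnp"  ["p" ++ c.hot]
12. n4.wid = false  [A.acc > -9]
13. n4.depth = 7  [A.acc * 2 + 25]
14. n3.wid = true  [true]
15. n3.depth = 30  [30]
16. n2.wid = true  [B.depth > 29]
17. n9.tag = true  [true]
18. n9.fin = 23  [23]
19. n10.lim = 24  [S.fin + 1]
20. n10.val = true  [S.fin > 22]
21. n11.lim = 11  [A₀.lim - 13]
22. n11.val = true  [A₀.lim > 23]
23. n12.idx = true  [terminal]
24. n11.acc = 18  [A.lim * -1 + 29]
25. n11.wid = "vy"  ["vy"]
26. n13.tag = false  [A₀.val == false]
27. n13.fin = 14  [A₁.acc - 4]
28. n14.hot = "qm"  [terminal]
29. n15.key = -8  [terminal]
30. n16.hot = "my"  [terminal]
31. n13.wid = true  [S.fin == 14]
32. n10.acc = -9  [A₀.lim - 33]
33. n10.wid = "rw"  ["rw"]
34. n9.wid = true  [S.tag == true]
35. n8.wid = true  [true]
36. n8.depth = 7  [7]
37. n0.wid = true  [true]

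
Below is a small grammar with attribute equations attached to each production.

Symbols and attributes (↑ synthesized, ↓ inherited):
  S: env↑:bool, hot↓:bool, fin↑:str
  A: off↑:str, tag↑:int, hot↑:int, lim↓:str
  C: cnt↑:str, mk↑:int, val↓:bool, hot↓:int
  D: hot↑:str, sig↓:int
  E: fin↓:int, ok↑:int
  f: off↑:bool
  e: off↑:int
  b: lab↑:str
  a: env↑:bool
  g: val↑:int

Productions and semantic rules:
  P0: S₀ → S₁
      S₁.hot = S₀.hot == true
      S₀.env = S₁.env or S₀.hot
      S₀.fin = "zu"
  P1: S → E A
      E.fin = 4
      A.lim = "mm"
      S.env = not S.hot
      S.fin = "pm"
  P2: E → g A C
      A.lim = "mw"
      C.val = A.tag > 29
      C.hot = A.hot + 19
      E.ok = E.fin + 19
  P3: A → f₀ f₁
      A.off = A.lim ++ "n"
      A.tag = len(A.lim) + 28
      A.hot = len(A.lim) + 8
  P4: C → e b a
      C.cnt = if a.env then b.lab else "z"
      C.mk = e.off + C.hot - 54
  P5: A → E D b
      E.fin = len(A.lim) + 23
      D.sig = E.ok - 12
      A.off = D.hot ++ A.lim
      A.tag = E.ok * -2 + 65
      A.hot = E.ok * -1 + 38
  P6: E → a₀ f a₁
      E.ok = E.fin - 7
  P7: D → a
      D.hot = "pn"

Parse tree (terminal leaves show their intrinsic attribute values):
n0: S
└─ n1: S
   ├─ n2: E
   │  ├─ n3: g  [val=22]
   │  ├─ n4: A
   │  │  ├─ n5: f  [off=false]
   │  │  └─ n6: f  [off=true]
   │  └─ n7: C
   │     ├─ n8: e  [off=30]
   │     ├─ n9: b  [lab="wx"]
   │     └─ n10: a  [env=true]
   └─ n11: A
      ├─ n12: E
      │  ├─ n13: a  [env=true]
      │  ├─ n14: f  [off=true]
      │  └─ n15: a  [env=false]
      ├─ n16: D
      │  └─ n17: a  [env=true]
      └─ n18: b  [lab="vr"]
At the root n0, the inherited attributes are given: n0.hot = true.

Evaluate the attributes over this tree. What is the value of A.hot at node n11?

1. n0.hot = true  [given at root]
2. n1.hot = true  [S₀.hot == true]
3. n2.fin = 4  [4]
4. n3.val = 22  [terminal]
5. n4.lim = "mw"  ["mw"]
6. n5.off = false  [terminal]
7. n6.off = true  [terminal]
8. n4.off = "mwn"  [A.lim ++ "n"]
9. n4.tag = 30  [len(A.lim) + 28]
10. n4.hot = 10  [len(A.lim) + 8]
11. n7.val = true  [A.tag > 29]
12. n7.hot = 29  [A.hot + 19]
13. n8.off = 30  [terminal]
14. n9.lab = "wx"  [terminal]
15. n10.env = true  [terminal]
16. n7.cnt = "wx"  [if a.env then b.lab else "z"]
17. n7.mk = 5  [e.off + C.hot - 54]
18. n2.ok = 23  [E.fin + 19]
19. n11.lim = "mm"  ["mm"]
20. n12.fin = 25  [len(A.lim) + 23]
21. n13.env = true  [terminal]
22. n14.off = true  [terminal]
23. n15.env = false  [terminal]
24. n12.ok = 18  [E.fin - 7]
25. n16.sig = 6  [E.ok - 12]
26. n17.env = true  [terminal]
27. n16.hot = "pn"  ["pn"]
28. n18.lab = "vr"  [terminal]
29. n11.off = "pnmm"  [D.hot ++ A.lim]
30. n11.tag = 29  [E.ok * -2 + 65]
31. n11.hot = 20  [E.ok * -1 + 38]
32. n1.env = false  [not S.hot]
33. n1.fin = "pm"  ["pm"]
34. n0.env = true  [S₁.env or S₀.hot]
35. n0.fin = "zu"  ["zu"]

20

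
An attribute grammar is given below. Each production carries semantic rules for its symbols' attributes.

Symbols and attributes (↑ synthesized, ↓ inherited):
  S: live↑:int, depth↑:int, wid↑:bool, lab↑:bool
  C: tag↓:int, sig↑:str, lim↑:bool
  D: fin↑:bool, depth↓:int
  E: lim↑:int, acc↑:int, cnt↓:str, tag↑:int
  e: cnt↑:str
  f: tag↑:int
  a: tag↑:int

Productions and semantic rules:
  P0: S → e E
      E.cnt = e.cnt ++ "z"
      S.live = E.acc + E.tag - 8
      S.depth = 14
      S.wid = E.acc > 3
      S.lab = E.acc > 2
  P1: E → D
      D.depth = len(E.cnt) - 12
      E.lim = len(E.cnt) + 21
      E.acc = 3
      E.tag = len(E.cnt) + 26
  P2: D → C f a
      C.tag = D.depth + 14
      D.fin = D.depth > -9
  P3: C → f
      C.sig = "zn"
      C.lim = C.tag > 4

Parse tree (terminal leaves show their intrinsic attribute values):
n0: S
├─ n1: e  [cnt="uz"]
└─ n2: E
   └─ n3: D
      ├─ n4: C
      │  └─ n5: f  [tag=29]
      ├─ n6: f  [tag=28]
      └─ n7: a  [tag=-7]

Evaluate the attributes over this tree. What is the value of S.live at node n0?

1. n1.cnt = "uz"  [terminal]
2. n2.cnt = "uzz"  [e.cnt ++ "z"]
3. n3.depth = -9  [len(E.cnt) - 12]
4. n4.tag = 5  [D.depth + 14]
5. n5.tag = 29  [terminal]
6. n4.sig = "zn"  ["zn"]
7. n4.lim = true  [C.tag > 4]
8. n6.tag = 28  [terminal]
9. n7.tag = -7  [terminal]
10. n3.fin = false  [D.depth > -9]
11. n2.lim = 24  [len(E.cnt) + 21]
12. n2.acc = 3  [3]
13. n2.tag = 29  [len(E.cnt) + 26]
14. n0.live = 24  [E.acc + E.tag - 8]
15. n0.depth = 14  [14]
16. n0.wid = false  [E.acc > 3]
17. n0.lab = true  [E.acc > 2]

24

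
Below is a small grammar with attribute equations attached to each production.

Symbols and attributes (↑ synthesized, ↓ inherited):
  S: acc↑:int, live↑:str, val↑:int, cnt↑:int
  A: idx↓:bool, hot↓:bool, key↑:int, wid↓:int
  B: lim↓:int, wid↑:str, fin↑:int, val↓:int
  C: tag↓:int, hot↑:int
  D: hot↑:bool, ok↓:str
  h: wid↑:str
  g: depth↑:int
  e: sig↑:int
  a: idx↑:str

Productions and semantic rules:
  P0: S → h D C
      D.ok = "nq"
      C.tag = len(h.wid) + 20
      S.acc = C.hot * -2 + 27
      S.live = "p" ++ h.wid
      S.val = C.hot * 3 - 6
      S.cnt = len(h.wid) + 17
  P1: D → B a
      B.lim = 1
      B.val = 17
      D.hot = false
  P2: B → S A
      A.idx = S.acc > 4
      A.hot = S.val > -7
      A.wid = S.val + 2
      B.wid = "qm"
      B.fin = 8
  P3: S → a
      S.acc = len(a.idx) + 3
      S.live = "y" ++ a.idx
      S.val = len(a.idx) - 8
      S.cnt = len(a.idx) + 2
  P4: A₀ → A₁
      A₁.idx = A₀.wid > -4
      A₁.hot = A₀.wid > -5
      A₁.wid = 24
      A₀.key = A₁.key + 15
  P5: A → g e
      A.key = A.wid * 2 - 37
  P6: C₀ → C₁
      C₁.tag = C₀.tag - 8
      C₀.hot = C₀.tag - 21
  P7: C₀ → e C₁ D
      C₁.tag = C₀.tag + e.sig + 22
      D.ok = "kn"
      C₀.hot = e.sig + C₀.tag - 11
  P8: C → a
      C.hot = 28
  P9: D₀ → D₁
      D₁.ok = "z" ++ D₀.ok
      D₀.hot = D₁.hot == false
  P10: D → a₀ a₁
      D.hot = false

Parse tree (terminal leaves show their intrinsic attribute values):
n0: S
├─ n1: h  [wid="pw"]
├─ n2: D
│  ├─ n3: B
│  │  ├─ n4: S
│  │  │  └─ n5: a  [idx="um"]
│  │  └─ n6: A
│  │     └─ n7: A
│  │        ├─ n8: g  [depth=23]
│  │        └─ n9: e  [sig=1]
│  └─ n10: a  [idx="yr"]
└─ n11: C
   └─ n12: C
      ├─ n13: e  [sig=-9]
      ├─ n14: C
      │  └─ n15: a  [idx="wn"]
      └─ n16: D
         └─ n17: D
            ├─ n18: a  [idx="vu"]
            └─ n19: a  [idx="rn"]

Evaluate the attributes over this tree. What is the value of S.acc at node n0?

1. n1.wid = "pw"  [terminal]
2. n2.ok = "nq"  ["nq"]
3. n3.lim = 1  [1]
4. n3.val = 17  [17]
5. n5.idx = "um"  [terminal]
6. n4.acc = 5  [len(a.idx) + 3]
7. n4.live = "yum"  ["y" ++ a.idx]
8. n4.val = -6  [len(a.idx) - 8]
9. n4.cnt = 4  [len(a.idx) + 2]
10. n6.idx = true  [S.acc > 4]
11. n6.hot = true  [S.val > -7]
12. n6.wid = -4  [S.val + 2]
13. n7.idx = false  [A₀.wid > -4]
14. n7.hot = true  [A₀.wid > -5]
15. n7.wid = 24  [24]
16. n8.depth = 23  [terminal]
17. n9.sig = 1  [terminal]
18. n7.key = 11  [A.wid * 2 - 37]
19. n6.key = 26  [A₁.key + 15]
20. n3.wid = "qm"  ["qm"]
21. n3.fin = 8  [8]
22. n10.idx = "yr"  [terminal]
23. n2.hot = false  [false]
24. n11.tag = 22  [len(h.wid) + 20]
25. n12.tag = 14  [C₀.tag - 8]
26. n13.sig = -9  [terminal]
27. n14.tag = 27  [C₀.tag + e.sig + 22]
28. n15.idx = "wn"  [terminal]
29. n14.hot = 28  [28]
30. n16.ok = "kn"  ["kn"]
31. n17.ok = "zkn"  ["z" ++ D₀.ok]
32. n18.idx = "vu"  [terminal]
33. n19.idx = "rn"  [terminal]
34. n17.hot = false  [false]
35. n16.hot = true  [D₁.hot == false]
36. n12.hot = -6  [e.sig + C₀.tag - 11]
37. n11.hot = 1  [C₀.tag - 21]
38. n0.acc = 25  [C.hot * -2 + 27]
39. n0.live = "ppw"  ["p" ++ h.wid]
40. n0.val = -3  [C.hot * 3 - 6]
41. n0.cnt = 19  [len(h.wid) + 17]

25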